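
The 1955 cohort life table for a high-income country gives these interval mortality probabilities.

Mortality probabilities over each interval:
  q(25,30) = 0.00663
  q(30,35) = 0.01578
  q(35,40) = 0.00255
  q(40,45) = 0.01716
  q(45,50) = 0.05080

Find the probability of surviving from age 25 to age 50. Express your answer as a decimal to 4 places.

0.9098

P(survive 25→50) = (1 − 0.00663) × (1 − 0.01578) × (1 − 0.00255) × (1 − 0.01716) × (1 − 0.05080).
= 0.99337 × 0.98422 × 0.99745 × 0.98284 × 0.94920 = 0.909777.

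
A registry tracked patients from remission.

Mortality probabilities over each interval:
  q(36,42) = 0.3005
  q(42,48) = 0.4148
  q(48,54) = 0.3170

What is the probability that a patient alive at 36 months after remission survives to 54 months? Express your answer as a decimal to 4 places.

0.2796

Chaining the interval survival probabilities: (1 − 0.3005) × (1 − 0.4148) × (1 − 0.3170).
= 0.6995 × 0.5852 × 0.6830 = 0.279584.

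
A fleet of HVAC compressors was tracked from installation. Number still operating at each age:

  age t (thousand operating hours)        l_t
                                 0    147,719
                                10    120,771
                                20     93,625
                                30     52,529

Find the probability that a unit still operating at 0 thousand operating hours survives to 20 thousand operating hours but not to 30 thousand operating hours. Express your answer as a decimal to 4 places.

This is the probability of reaching 20 but not 30, conditional on being operational at 0: (l_20 − l_30) / l_0.
= (93,625 − 52,529) / 147,719 = 41,096 / 147,719 = 0.278204.

0.2782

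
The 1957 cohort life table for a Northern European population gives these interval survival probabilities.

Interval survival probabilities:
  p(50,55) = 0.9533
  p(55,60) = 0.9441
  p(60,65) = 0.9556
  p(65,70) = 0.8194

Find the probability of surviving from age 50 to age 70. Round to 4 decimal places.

0.7047

The overall survival probability is 0.9533 × 0.9441 × 0.9556 × 0.8194.
= 0.704725.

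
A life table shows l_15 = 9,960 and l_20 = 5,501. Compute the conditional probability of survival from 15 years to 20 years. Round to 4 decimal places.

0.5523

The conditional survival probability is l_20/l_15 = 5,501/9,960 = 0.552309.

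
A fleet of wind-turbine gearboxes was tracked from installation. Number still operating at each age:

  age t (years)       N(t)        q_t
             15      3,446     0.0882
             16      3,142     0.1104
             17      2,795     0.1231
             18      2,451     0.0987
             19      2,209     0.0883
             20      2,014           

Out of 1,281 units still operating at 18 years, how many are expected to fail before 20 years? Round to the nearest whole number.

228

The relevant probability is 1 − 2,014/2,451 = 0.178295.
Expected number = 1,281 × 0.178295 = 228.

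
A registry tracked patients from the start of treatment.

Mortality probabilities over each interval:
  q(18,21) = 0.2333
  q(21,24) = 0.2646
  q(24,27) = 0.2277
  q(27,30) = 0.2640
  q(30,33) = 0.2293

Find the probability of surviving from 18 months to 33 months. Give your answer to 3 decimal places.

Chaining the interval survival probabilities: (1 − 0.2333) × (1 − 0.2646) × (1 − 0.2277) × (1 − 0.2640) × (1 − 0.2293).
= 0.7667 × 0.7354 × 0.7723 × 0.7360 × 0.7707 = 0.247001.

0.247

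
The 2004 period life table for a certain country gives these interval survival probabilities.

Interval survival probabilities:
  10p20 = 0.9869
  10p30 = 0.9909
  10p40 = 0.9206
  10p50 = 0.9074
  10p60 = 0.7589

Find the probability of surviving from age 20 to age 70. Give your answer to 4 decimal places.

Survival from 20 to 70 is the product of surviving each interval: 0.9869 × 0.9909 × 0.9206 × 0.9074 × 0.7589.
= 0.619951.

0.6200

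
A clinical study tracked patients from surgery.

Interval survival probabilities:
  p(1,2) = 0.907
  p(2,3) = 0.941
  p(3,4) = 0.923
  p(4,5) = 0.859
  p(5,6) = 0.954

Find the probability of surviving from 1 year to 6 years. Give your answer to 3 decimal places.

Chaining the interval survival probabilities: 0.907 × 0.941 × 0.923 × 0.859 × 0.954.
= 0.645565.

0.646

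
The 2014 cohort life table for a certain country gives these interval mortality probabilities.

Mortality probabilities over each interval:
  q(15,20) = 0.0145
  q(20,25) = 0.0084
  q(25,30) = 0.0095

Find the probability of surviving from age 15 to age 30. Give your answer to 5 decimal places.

Survival from 15 to 30 is the product of surviving each interval: (1 − 0.0145) × (1 − 0.0084) × (1 − 0.0095).
= 0.9855 × 0.9916 × 0.9905 = 0.967938.

0.96794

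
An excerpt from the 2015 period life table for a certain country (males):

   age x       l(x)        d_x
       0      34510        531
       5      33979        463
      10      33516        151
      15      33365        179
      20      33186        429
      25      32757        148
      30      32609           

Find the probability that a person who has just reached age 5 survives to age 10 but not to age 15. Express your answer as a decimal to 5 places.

This is the probability of reaching 10 but not 15, conditional on being alive at 5: (l(10) − l(15)) / l(5).
= (33516 − 33365) / 33979 = 151 / 33979 = 0.004444.

0.00444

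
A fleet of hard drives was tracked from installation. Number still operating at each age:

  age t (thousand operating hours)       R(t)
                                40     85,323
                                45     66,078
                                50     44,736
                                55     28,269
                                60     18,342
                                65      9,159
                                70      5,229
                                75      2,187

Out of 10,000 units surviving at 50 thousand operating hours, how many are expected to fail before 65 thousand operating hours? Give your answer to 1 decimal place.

7952.7

The relevant probability is 1 − 9,159/44,736 = 0.795266.
Expected number = 10,000 × 0.795266 = 7952.7.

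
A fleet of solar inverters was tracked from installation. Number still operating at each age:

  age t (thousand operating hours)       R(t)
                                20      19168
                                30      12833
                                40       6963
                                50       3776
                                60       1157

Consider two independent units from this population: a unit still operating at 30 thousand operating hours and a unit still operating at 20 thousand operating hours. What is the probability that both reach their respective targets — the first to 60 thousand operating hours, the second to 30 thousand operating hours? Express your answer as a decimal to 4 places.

0.0604

p₁ = R(60)/R(30) = 1157/12833 = 0.090158; p₂ = R(30)/R(20) = 12833/19168 = 0.669501.
P(both) = p₁ × p₂ = 0.090158 × 0.669501 = 0.060361.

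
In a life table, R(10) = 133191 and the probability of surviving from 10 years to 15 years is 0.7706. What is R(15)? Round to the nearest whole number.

R(15) = R(10) × p = 133191 × 0.7706 = 102637.

102637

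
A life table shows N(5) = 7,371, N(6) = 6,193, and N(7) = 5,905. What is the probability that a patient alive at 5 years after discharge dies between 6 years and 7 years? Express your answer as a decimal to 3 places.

This is the probability of reaching 6 but not 7, conditional on being alive at 5: (N(6) − N(7)) / N(5).
= (6,193 − 5,905) / 7,371 = 288 / 7,371 = 0.039072.

0.039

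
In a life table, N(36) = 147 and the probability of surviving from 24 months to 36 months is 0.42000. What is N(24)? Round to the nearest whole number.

N(24) = N(36) / p = 147 / 0.42000 = 350.

350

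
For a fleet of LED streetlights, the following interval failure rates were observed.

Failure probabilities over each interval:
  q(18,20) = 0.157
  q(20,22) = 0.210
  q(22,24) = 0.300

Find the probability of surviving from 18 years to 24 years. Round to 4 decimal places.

The overall survival probability is (1 − 0.157) × (1 − 0.210) × (1 − 0.300).
= 0.843 × 0.790 × 0.700 = 0.466179.

0.4662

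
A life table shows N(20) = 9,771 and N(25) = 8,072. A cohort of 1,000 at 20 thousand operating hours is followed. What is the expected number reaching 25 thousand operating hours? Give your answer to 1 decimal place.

The relevant probability is 8,072/9,771 = 0.826118.
Expected number = 1,000 × 0.826118 = 826.1.

826.1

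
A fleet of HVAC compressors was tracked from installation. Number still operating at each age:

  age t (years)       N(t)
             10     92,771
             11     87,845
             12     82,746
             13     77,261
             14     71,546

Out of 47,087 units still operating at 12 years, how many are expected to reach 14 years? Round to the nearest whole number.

40714

The relevant probability is 71,546/82,746 = 0.864646.
Expected number = 47,087 × 0.864646 = 40714.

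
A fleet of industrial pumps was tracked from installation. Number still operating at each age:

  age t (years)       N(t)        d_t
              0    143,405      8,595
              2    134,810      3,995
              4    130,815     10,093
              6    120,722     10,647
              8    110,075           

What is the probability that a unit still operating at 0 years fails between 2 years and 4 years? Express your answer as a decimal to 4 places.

This is the probability of reaching 2 but not 4, conditional on being operational at 0: (N(2) − N(4)) / N(0).
= (134,810 − 130,815) / 143,405 = 3,995 / 143,405 = 0.027858.

0.0279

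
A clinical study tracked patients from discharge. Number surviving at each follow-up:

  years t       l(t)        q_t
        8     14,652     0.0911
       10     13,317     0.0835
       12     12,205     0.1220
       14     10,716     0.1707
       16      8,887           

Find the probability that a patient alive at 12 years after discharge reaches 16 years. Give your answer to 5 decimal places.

0.72814

The conditional survival probability is l(16)/l(12) = 8,887/12,205 = 0.728144.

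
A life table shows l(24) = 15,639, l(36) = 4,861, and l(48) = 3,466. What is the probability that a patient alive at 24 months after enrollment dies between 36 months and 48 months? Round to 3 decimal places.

0.089

This is the probability of reaching 36 but not 48, conditional on being alive at 24: (l(36) − l(48)) / l(24).
= (4,861 − 3,466) / 15,639 = 1,395 / 15,639 = 0.089200.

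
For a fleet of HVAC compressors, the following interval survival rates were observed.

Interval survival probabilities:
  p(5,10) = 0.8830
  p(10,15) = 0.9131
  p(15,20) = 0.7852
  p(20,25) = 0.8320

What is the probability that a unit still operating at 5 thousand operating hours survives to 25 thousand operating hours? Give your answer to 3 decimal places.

Chaining the interval survival probabilities: 0.8830 × 0.9131 × 0.7852 × 0.8320.
= 0.526723.

0.527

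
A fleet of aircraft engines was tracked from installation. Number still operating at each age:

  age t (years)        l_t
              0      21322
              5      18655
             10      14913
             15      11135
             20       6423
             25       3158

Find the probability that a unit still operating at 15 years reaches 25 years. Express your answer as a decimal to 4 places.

0.2836

The conditional survival probability is l_25/l_15 = 3158/11135 = 0.283610.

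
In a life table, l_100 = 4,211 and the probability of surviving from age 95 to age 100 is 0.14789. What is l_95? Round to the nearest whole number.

28474

l_95 = l_100 / p = 4,211 / 0.14789 = 28474.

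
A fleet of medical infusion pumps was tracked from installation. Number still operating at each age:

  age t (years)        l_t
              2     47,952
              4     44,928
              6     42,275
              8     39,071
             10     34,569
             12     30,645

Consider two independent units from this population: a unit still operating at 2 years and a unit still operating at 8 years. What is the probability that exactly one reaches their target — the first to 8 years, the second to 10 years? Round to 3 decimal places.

p₁ = l_8/l_2 = 39,071/47,952 = 0.814794; p₂ = l_10/l_8 = 34,569/39,071 = 0.884774.
P(exactly one) = p₁(1−p₂) + (1−p₁)p₂ = 0.093885 + 0.163865 = 0.257751.

0.258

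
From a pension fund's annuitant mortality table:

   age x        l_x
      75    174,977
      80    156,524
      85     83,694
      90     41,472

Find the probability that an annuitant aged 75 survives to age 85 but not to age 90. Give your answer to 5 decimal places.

0.24130

This is the probability of reaching 85 but not 90, conditional on being alive at 75: (l_85 − l_90) / l_75.
= (83,694 − 41,472) / 174,977 = 42,222 / 174,977 = 0.241300.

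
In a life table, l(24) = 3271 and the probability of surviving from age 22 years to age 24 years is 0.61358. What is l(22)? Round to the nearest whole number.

5331

l(22) = l(24) / p = 3271 / 0.61358 = 5331.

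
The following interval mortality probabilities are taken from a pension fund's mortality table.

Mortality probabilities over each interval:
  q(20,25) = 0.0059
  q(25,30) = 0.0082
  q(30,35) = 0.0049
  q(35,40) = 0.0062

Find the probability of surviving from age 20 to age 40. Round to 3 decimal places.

0.975

Survival from 20 to 40 is the product of surviving each interval: (1 − 0.0059) × (1 − 0.0082) × (1 − 0.0049) × (1 − 0.0062).
= 0.9941 × 0.9918 × 0.9951 × 0.9938 = 0.975034.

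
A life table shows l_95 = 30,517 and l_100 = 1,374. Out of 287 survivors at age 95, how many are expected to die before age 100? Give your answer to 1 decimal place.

274.1

The relevant probability is 1 − 1,374/30,517 = 0.954976.
Expected number = 287 × 0.954976 = 274.1.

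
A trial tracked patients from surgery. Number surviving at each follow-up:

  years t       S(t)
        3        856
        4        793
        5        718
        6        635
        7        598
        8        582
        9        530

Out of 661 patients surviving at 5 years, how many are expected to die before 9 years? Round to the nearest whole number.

The relevant probability is 1 − 530/718 = 0.261838.
Expected number = 661 × 0.261838 = 173.

173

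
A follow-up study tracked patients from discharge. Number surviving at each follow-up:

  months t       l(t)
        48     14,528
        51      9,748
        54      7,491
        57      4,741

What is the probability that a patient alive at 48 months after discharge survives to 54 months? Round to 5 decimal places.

0.51563

The conditional survival probability is l(54)/l(48) = 7,491/14,528 = 0.515625.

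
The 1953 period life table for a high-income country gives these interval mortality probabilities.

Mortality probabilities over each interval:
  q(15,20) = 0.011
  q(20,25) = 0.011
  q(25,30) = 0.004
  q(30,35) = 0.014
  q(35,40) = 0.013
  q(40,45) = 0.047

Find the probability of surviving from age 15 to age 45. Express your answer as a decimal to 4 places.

0.9035

Chaining the interval survival probabilities: (1 − 0.011) × (1 − 0.011) × (1 − 0.004) × (1 − 0.014) × (1 − 0.013) × (1 − 0.047).
= 0.989 × 0.989 × 0.996 × 0.986 × 0.987 × 0.953 = 0.903522.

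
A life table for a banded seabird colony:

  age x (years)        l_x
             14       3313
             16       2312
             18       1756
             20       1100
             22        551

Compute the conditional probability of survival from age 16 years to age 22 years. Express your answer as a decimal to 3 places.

0.238

The conditional survival probability is l_22/l_16 = 551/2312 = 0.238322.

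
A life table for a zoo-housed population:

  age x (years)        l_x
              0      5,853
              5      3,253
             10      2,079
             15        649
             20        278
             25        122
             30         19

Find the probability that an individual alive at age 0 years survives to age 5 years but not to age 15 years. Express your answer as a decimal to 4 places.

This is the probability of reaching 5 but not 15, conditional on being alive at 0: (l_5 − l_15) / l_0.
= (3,253 − 649) / 5,853 = 2,604 / 5,853 = 0.444900.

0.4449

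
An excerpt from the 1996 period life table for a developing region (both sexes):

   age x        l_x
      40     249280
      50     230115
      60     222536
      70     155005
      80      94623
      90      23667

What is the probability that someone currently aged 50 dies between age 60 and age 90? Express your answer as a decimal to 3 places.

We want 10|30q50 = (l_60 − l_90)/l_50.
This is the probability of reaching 60 but not 90, conditional on being alive at 50: (l_60 − l_90) / l_50.
= (222536 − 23667) / 230115 = 198869 / 230115 = 0.864216.

0.864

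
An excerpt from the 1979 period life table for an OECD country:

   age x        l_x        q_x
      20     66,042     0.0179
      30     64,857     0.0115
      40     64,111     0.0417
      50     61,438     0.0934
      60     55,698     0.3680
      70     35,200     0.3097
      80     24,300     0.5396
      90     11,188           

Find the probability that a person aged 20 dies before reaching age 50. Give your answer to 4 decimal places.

P(die before 50 | alive at 20) = 1 − l_50/l_20 = 1 − 61,438/66,042 = (4,604)/66,042 = 0.069713.

0.0697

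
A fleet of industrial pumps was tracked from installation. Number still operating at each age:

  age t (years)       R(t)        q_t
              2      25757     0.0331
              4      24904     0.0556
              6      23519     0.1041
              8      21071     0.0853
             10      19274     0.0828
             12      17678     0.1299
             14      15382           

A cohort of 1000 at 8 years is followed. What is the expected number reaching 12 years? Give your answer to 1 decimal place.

The relevant probability is 17678/21071 = 0.838973.
Expected number = 1000 × 0.838973 = 839.0.

839.0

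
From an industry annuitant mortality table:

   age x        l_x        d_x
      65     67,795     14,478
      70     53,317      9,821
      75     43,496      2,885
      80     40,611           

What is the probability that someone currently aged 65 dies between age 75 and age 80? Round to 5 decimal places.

This is the probability of reaching 75 but not 80, conditional on being alive at 65: (l_75 − l_80) / l_65.
= (43,496 − 40,611) / 67,795 = 2,885 / 67,795 = 0.042555.

0.04255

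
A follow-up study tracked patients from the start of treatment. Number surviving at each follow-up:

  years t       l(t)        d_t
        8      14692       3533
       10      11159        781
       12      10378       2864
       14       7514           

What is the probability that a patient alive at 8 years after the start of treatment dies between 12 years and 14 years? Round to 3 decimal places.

This is the probability of reaching 12 but not 14, conditional on being alive at 8: (l(12) − l(14)) / l(8).
= (10378 − 7514) / 14692 = 2864 / 14692 = 0.194936.

0.195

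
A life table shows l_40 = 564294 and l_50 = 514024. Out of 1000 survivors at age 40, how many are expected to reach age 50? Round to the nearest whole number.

911

The relevant probability is 514024/564294 = 0.910915.
Expected number = 1000 × 0.910915 = 911.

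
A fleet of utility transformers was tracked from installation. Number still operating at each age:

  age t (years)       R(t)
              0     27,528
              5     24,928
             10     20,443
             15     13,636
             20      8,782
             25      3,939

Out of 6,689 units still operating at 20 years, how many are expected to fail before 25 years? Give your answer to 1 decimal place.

The relevant probability is 1 − 3,939/8,782 = 0.551469.
Expected number = 6,689 × 0.551469 = 3688.8.

3688.8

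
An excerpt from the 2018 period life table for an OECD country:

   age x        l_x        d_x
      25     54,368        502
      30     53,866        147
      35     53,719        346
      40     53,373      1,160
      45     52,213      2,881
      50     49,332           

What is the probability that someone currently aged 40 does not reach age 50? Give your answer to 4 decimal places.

P(die before 50 | alive at 40) = 1 − l_50/l_40 = 1 − 49,332/53,373 = (4,041)/53,373 = 0.075712.

0.0757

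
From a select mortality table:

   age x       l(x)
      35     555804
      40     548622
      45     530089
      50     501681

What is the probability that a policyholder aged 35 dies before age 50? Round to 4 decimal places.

0.0974

P(die before 50 | alive at 35) = 1 − l(50)/l(35) = 1 − 501681/555804 = (54123)/555804 = 0.097378.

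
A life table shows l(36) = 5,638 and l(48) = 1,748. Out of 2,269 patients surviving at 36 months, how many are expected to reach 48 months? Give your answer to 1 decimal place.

703.5

The relevant probability is 1,748/5,638 = 0.310039.
Expected number = 2,269 × 0.310039 = 703.5.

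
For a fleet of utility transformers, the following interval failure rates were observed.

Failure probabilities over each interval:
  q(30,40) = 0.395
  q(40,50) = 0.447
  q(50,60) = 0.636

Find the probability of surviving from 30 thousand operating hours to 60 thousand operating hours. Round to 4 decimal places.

0.1218

Chaining the interval survival probabilities: (1 − 0.395) × (1 − 0.447) × (1 − 0.636).
= 0.605 × 0.553 × 0.364 = 0.121782.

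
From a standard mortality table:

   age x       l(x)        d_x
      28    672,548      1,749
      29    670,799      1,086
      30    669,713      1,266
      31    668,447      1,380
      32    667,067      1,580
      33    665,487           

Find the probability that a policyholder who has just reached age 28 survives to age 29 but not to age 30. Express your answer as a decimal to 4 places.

This is the probability of reaching 29 but not 30, conditional on being alive at 28: (l(29) − l(30)) / l(28).
= (670,799 − 669,713) / 672,548 = 1,086 / 672,548 = 0.001615.

0.0016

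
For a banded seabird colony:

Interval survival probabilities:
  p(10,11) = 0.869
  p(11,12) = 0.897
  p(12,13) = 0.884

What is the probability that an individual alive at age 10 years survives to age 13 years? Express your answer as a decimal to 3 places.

Chaining the interval survival probabilities: 0.869 × 0.897 × 0.884.
= 0.689072.

0.689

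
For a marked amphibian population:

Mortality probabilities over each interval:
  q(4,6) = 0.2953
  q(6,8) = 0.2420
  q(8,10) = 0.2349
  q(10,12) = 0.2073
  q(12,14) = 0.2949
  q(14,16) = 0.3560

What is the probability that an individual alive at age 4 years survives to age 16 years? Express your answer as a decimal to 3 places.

0.147

P(survive 4→16) = (1 − 0.2953) × (1 − 0.2420) × (1 − 0.2349) × (1 − 0.2073) × (1 − 0.2949) × (1 − 0.3560).
= 0.7047 × 0.7580 × 0.7651 × 0.7927 × 0.7051 × 0.6440 = 0.147108.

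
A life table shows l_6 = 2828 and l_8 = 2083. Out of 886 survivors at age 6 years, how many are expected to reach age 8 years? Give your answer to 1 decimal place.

652.6

The relevant probability is 2083/2828 = 0.736563.
Expected number = 886 × 0.736563 = 652.6.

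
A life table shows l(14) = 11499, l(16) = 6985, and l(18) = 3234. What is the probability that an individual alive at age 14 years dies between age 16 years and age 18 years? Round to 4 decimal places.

0.3262

This is the probability of reaching 16 but not 18, conditional on being alive at 14: (l(16) − l(18)) / l(14).
= (6985 − 3234) / 11499 = 3751 / 11499 = 0.326202.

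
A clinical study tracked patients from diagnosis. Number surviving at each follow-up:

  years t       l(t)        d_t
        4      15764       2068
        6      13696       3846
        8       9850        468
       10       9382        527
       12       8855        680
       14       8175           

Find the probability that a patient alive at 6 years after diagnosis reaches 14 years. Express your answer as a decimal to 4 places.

The conditional survival probability is l(14)/l(6) = 8175/13696 = 0.596890.

0.5969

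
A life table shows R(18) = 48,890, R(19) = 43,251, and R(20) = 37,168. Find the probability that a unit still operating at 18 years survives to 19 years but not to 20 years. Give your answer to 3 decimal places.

This is the probability of reaching 19 but not 20, conditional on being operational at 18: (R(19) − R(20)) / R(18).
= (43,251 − 37,168) / 48,890 = 6,083 / 48,890 = 0.124422.

0.124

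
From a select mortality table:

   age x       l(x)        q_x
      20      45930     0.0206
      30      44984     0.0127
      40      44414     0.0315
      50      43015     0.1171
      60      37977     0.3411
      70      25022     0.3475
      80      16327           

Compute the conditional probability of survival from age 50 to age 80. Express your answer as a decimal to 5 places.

The conditional survival probability is l(80)/l(50) = 16327/43015 = 0.379565.

0.37957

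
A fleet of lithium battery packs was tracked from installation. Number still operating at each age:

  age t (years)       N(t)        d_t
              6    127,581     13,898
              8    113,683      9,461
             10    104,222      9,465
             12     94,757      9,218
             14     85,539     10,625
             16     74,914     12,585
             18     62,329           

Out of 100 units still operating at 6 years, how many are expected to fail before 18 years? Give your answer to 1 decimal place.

The relevant probability is 1 − 62,329/127,581 = 0.511455.
Expected number = 100 × 0.511455 = 51.1.

51.1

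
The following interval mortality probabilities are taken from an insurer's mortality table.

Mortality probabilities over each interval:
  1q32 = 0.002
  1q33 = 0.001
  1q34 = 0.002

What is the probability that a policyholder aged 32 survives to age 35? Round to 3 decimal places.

3p32 = (1 − 0.002) × (1 − 0.001) × (1 − 0.002).
= 0.998 × 0.999 × 0.998 = 0.995008.

0.995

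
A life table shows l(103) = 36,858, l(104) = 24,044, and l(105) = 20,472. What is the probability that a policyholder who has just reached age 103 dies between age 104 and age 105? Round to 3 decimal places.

0.097

This is the probability of reaching 104 but not 105, conditional on being alive at 103: (l(104) − l(105)) / l(103).
= (24,044 − 20,472) / 36,858 = 3,572 / 36,858 = 0.096912.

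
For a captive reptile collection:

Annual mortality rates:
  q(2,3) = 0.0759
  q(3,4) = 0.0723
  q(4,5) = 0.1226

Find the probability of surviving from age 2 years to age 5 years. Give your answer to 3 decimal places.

0.752

P(survive 2→5) = (1 − 0.0759) × (1 − 0.0723) × (1 − 0.1226).
= 0.9241 × 0.9277 × 0.8774 = 0.752184.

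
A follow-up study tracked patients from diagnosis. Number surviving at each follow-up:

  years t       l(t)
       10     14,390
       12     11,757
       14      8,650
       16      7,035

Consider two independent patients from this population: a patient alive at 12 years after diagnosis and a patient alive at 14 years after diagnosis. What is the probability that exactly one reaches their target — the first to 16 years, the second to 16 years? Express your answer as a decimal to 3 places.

0.438

p₁ = l(16)/l(12) = 7,035/11,757 = 0.598367; p₂ = l(16)/l(14) = 7,035/8,650 = 0.813295.
P(exactly one) = p₁(1−p₂) + (1−p₁)p₂ = 0.111718 + 0.326646 = 0.438364.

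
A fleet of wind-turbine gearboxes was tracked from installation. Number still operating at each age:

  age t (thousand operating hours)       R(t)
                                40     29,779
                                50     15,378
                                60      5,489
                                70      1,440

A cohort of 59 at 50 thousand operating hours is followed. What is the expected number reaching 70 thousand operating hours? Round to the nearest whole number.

The relevant probability is 1,440/15,378 = 0.093640.
Expected number = 59 × 0.093640 = 6.

6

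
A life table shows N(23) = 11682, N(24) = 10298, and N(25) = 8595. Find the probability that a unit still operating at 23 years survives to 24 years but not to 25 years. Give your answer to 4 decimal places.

0.1458

This is the probability of reaching 24 but not 25, conditional on being operational at 23: (N(24) − N(25)) / N(23).
= (10298 − 8595) / 11682 = 1703 / 11682 = 0.145780.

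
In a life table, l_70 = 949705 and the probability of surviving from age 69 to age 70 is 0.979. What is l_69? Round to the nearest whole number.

l_69 = l_70 / p = 949705 / 0.979 = 970077.

970077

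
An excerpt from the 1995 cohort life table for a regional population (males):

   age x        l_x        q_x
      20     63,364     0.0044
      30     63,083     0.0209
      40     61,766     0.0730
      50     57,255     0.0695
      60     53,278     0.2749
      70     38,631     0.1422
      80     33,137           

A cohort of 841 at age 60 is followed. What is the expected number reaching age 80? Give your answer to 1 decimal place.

523.1

The relevant probability is 33,137/53,278 = 0.621964.
Expected number = 841 × 0.621964 = 523.1.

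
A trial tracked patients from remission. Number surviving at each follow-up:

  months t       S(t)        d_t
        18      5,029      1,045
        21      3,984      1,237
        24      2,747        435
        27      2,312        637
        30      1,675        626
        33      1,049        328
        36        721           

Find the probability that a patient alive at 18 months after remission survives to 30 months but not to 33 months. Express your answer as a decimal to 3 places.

This is the probability of reaching 30 but not 33, conditional on being alive at 18: (S(30) − S(33)) / S(18).
= (1,675 − 1,049) / 5,029 = 626 / 5,029 = 0.124478.

0.124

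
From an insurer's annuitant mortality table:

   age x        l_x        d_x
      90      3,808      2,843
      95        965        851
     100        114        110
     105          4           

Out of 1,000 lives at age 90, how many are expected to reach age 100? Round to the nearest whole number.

30

The relevant probability is 114/3,808 = 0.029937.
Expected number = 1,000 × 0.029937 = 30.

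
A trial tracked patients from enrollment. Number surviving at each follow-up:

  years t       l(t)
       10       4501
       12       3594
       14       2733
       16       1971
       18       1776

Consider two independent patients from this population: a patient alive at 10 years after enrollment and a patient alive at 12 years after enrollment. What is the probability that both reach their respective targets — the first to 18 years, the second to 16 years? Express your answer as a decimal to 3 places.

p₁ = l(18)/l(10) = 1776/4501 = 0.394579; p₂ = l(16)/l(12) = 1971/3594 = 0.548414.
P(both) = p₁ × p₂ = 0.394579 × 0.548414 = 0.216393.

0.216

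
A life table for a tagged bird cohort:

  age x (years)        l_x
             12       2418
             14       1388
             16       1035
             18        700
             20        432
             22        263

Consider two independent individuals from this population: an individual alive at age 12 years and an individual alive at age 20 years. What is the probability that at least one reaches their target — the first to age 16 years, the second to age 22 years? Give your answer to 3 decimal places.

0.776

p₁ = l_16/l_12 = 1035/2418 = 0.428040; p₂ = l_22/l_20 = 263/432 = 0.608796.
P(at least one) = 1 − (1−p₁)(1−p₂) = 1 − 0.571960 × 0.391204 = 0.776247.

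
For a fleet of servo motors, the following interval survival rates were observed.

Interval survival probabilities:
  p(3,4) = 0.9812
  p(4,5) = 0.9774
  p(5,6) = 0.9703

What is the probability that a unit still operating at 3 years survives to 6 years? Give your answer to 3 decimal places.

P(survive 3→6) = 0.9812 × 0.9774 × 0.9703.
= 0.930542.

0.931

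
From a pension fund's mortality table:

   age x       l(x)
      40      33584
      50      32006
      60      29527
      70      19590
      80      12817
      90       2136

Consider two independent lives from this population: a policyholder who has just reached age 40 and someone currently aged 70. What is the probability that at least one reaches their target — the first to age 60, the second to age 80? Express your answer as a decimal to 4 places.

0.9582

p₁ = l(60)/l(40) = 29527/33584 = 0.879198; p₂ = l(80)/l(70) = 12817/19590 = 0.654262.
P(at least one) = 1 − (1−p₁)(1−p₂) = 1 − 0.120802 × 0.345738 = 0.958234.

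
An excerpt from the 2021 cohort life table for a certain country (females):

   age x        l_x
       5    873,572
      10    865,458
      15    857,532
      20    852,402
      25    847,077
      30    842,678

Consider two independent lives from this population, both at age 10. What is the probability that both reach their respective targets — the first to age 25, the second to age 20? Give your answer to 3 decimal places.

p₁ = l_25/l_10 = 847,077/865,458 = 0.978762; p₂ = l_20/l_10 = 852,402/865,458 = 0.984914.
P(both) = p₁ × p₂ = 0.978762 × 0.984914 = 0.963996.

0.964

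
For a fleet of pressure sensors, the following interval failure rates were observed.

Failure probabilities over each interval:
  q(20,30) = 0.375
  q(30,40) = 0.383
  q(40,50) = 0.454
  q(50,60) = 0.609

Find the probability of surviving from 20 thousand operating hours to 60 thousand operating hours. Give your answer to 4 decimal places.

0.0823

Chaining the interval survival probabilities: (1 − 0.375) × (1 − 0.383) × (1 − 0.454) × (1 − 0.609).
= 0.625 × 0.617 × 0.546 × 0.391 = 0.082326.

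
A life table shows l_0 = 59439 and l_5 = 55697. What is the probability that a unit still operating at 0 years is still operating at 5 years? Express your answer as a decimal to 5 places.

The conditional survival probability is l_5/l_0 = 55697/59439 = 0.937045.

0.93704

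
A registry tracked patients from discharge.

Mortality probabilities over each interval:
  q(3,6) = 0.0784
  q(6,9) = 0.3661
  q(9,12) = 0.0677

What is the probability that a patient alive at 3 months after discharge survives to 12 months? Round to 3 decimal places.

0.545

Survival from 3 to 12 is the product of surviving each interval: (1 − 0.0784) × (1 − 0.3661) × (1 − 0.0677).
= 0.9216 × 0.6339 × 0.9323 = 0.544652.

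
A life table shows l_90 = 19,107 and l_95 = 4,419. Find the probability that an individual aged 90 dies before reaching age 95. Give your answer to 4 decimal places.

P(die before 95 | alive at 90) = 1 − l_95/l_90 = 1 − 4,419/19,107 = (14,688)/19,107 = 0.768724.

0.7687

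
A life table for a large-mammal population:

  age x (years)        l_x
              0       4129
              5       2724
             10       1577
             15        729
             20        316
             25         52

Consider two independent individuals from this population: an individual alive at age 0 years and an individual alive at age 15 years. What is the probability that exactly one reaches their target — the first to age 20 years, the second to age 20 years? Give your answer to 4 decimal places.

p₁ = l_20/l_0 = 316/4129 = 0.076532; p₂ = l_20/l_15 = 316/729 = 0.433471.
P(exactly one) = p₁(1−p₂) + (1−p₁)p₂ = 0.043358 + 0.400297 = 0.443654.

0.4437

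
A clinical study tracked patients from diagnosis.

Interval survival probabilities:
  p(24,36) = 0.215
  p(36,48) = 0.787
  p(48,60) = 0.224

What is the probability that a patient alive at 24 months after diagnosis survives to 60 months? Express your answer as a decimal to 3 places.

0.038

P(survive 24→60) = 0.215 × 0.787 × 0.224.
= 0.037902.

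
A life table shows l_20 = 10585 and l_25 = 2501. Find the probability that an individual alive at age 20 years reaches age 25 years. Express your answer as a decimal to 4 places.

0.2363

The conditional survival probability is l_25/l_20 = 2501/10585 = 0.236278.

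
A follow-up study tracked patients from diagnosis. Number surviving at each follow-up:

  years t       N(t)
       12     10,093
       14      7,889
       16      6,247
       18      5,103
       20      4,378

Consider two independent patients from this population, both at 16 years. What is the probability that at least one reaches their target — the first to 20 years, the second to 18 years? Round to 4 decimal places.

0.9452

p₁ = N(20)/N(16) = 4,378/6,247 = 0.700816; p₂ = N(18)/N(16) = 5,103/6,247 = 0.816872.
P(at least one) = 1 − (1−p₁)(1−p₂) = 1 − 0.299184 × 0.183128 = 0.945211.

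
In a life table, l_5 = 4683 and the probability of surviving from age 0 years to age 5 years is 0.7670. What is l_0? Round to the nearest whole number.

l_0 = l_5 / p = 4683 / 0.7670 = 6106.

6106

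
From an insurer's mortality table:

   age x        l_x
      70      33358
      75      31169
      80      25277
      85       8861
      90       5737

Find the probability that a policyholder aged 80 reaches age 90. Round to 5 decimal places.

0.22697

We want 10p80 = l_90/l_80.
The conditional survival probability is l_90/l_80 = 5737/25277 = 0.226965.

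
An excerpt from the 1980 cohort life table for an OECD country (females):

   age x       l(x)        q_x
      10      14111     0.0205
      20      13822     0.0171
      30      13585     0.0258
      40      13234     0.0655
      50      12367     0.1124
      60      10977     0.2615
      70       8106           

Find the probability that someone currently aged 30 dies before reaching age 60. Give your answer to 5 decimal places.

0.19198

P(die before 60 | alive at 30) = 1 − l(60)/l(30) = 1 − 10977/13585 = (2608)/13585 = 0.191976.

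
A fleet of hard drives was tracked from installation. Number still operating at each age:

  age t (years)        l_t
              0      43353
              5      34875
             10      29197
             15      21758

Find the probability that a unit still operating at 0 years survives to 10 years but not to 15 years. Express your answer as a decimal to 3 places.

0.172

This is the probability of reaching 10 but not 15, conditional on being operational at 0: (l_10 − l_15) / l_0.
= (29197 − 21758) / 43353 = 7439 / 43353 = 0.171591.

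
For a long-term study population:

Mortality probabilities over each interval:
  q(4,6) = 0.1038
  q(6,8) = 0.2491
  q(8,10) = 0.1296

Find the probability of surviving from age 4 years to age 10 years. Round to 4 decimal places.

0.5857

The overall survival probability is (1 − 0.1038) × (1 − 0.2491) × (1 − 0.1296).
= 0.8962 × 0.7509 × 0.8704 = 0.585741.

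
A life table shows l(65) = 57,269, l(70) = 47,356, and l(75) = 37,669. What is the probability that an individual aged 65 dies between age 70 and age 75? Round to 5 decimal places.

This is the probability of reaching 70 but not 75, conditional on being alive at 65: (l(70) − l(75)) / l(65).
= (47,356 − 37,669) / 57,269 = 9,687 / 57,269 = 0.169149.

0.16915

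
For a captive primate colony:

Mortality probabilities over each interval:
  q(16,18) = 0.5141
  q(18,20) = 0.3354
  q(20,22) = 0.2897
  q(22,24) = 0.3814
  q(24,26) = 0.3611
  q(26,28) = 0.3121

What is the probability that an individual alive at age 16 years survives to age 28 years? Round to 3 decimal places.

Chaining the interval survival probabilities: (1 − 0.5141) × (1 − 0.3354) × (1 − 0.2897) × (1 − 0.3814) × (1 − 0.3611) × (1 − 0.3121).
= 0.4859 × 0.6646 × 0.7103 × 0.6186 × 0.6389 × 0.6879 = 0.062362.

0.062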